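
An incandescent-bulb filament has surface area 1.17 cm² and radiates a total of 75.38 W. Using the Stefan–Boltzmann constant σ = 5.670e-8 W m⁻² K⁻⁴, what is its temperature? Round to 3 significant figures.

T ≈ 1.84×10³ K

Area A = 1.17 cm² = 1.17×10⁻⁴ m².
P = σAT⁴ ⇒ T = (P/(σA))^(1/4) = (75.38/(5.670×10⁻⁸×1.17×10⁻⁴))^(1/4) = 1.84×10³ K.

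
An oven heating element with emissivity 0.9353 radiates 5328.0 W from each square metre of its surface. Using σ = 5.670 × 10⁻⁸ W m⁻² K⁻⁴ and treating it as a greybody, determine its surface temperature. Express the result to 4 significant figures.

T ≈ 563.0 K

I = εσT⁴, so T = (I/εσ)^(1/4) = (5328.0/(0.9353×5.670×10⁻⁸))^(1/4) = 563.0 K.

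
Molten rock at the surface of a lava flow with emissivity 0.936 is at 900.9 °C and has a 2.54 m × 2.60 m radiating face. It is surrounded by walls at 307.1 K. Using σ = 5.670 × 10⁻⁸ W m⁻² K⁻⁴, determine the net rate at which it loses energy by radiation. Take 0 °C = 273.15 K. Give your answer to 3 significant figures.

T = 900.9 °C + 273.15 = 1174.05 K.
Area A = 2.54 × 2.60 = 6.604 m².
Net radiated power P_net = εσA(T⁴ − T₀⁴) = 0.936×5.670×10⁻⁸×6.604×(1174.05⁴ − 307.1⁴).
T⁴ − T₀⁴ = 1.89997×10¹² − 8.89445×10⁹ = 1.89108×10¹² K⁴, so P_net = 6.63×10⁵ W.

Net loss ≈ 6.63×10⁵ W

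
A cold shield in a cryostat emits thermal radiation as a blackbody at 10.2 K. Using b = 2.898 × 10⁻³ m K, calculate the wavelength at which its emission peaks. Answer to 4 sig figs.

Wien's displacement law: λ_max = b/T = (2.898×10⁻³ m·K)/(10.2 K) = 2.8412×10⁻⁴ m.
That is 284.1 μm, in the infrared range.

λ_max ≈ 284.1 μm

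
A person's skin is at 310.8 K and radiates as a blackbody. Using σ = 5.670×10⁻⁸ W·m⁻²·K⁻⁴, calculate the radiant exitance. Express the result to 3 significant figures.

Stefan–Boltzmann: I = σT⁴ = 5.670×10⁻⁸ × (310.8)⁴ = 529 W/m².

I ≈ 529 W/m²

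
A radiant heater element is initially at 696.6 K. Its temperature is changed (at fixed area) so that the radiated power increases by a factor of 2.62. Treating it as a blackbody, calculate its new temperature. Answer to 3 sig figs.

P ∝ T⁴, so T₂/T₁ = (P₂/P₁)^(1/4) = (2.62)^(1/4) = 1.27226.
T₂ = 696.6 × 1.27226 = 886 K.

T₂ ≈ 886 K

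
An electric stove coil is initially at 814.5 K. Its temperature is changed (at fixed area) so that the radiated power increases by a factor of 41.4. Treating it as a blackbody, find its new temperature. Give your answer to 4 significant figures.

T₂ ≈ 2066 K

P ∝ T⁴, so T₂/T₁ = (P₂/P₁)^(1/4) = (41.4)^(1/4) = 2.53659.
T₂ = 814.5 × 2.53659 = 2066 K.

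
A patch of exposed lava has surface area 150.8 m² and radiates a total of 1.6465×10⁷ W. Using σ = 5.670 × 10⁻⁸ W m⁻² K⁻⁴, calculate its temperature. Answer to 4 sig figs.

Area A = 150.8 m².
P = σAT⁴ ⇒ T = (P/(σA))^(1/4) = (1.6465×10⁷/(5.670×10⁻⁸×150.8))^(1/4) = 1178 K.

T ≈ 1178 K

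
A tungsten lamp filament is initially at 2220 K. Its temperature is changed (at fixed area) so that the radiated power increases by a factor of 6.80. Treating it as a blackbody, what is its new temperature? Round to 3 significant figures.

P ∝ T⁴, so T₂/T₁ = (P₂/P₁)^(1/4) = (6.80)^(1/4) = 1.61483.
T₂ = 2220 × 1.61483 = 3.58×10³ K.

T₂ ≈ 3.58×10³ K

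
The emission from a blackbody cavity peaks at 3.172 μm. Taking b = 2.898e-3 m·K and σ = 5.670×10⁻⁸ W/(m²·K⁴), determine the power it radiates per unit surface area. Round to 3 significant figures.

Wien's law: T = b/λ_max = 2.898×10⁻³/3.172×10⁻⁶ = 913.619 K.
Then I = σT⁴ = 5.670×10⁻⁸×(913.619)⁴ = 3.95×10⁴ W/m².

I ≈ 3.95×10⁴ W/m²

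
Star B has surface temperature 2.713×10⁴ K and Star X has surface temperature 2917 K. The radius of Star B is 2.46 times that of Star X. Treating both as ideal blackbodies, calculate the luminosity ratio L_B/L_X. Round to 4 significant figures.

L_B/L_X ≈ 4.528×10⁴

L ∝ R²T⁴, so L_B/L_X = (R_B/R_X)²(T_B/T_X)⁴ = (2.46)² × (2.713×10⁴/2917)⁴ = 6.0516 × 7482.62 = 4.528×10⁴.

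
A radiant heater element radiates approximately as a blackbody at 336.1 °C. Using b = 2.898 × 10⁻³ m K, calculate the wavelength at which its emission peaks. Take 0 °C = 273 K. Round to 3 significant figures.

λ_max ≈ 4.76 μm

T = 336.1 °C + 273 = 609.1 K.
Wien's displacement law: λ_max = b/T = (2.898×10⁻³ m·K)/(609.1 K) = 4.758×10⁻⁶ m.
That is 4.76 μm, in the infrared range.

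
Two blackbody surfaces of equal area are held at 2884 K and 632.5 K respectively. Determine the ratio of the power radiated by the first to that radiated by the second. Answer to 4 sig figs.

With equal areas, P₁/P₂ = (T₁/T₂)⁴ = (2884/632.5)⁴ = 432.3.

P₁/P₂ ≈ 432.3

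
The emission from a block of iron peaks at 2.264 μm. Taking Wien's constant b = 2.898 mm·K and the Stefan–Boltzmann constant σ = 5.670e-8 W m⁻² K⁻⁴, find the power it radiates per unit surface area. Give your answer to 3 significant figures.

I ≈ 1.52×10⁵ W/m²

Wien's law: T = b/λ_max = 2.898×10⁻³/2.264×10⁻⁶ = 1280.04 K.
Then I = σT⁴ = 5.670×10⁻⁸×(1280.04)⁴ = 1.52×10⁵ W/m².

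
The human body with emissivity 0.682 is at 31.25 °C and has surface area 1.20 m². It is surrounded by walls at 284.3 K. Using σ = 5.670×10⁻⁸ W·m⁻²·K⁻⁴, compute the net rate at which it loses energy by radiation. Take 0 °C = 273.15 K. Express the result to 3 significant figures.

T = 31.25 °C + 273.15 = 304.40 K.
Area A = 1.20 m².
Net radiated power P_net = εσA(T⁴ − T₀⁴) = 0.682×5.670×10⁻⁸×1.20×(304.40⁴ − 284.3⁴).
T⁴ − T₀⁴ = 8.58576×10⁹ − 6.53292×10⁹ = 2.05284×10⁹ K⁴, so P_net = 95.3 W.

Net loss ≈ 95.3 W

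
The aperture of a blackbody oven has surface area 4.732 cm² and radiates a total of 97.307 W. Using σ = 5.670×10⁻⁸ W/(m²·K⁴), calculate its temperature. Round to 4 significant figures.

Area A = 4.732 cm² = 4.732×10⁻⁴ m².
P = σAT⁴ ⇒ T = (P/(σA))^(1/4) = (97.307/(5.670×10⁻⁸×4.732×10⁻⁴))^(1/4) = 1380 K.

T ≈ 1380 K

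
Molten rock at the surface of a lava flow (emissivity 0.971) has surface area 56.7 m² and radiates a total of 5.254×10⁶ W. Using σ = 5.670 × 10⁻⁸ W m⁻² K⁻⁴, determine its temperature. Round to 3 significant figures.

Area A = 56.7 m².
P = εσAT⁴ ⇒ T = (P/(εσA))^(1/4) = (5.254×10⁶/(0.971×5.670×10⁻⁸×56.7))^(1/4) = 1.14×10³ K.

T ≈ 1.14×10³ K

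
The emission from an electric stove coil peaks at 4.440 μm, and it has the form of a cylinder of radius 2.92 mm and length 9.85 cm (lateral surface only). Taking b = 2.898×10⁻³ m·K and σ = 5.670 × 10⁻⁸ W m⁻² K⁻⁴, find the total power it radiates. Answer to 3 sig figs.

Wien's law: T = b/λ_max = 2.898×10⁻³/4.440×10⁻⁶ = 652.703 K.
Lateral area A = 2πrL = 2π×2.92×10⁻³×0.0985 = 1.80717×10⁻³ m².
Then P = σAT⁴ = 5.670×10⁻⁸×1.80717×10⁻³×(652.703)⁴ = 18.6 W.

P ≈ 18.6 W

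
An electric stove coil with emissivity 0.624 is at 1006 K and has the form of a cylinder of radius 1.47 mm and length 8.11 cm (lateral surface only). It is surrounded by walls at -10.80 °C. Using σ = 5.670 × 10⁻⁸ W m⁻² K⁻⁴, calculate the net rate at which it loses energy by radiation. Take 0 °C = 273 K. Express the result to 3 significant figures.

Net loss ≈ 27.0 W

Surroundings: T = -10.80 °C + 273 = 262.20 K.
Lateral area A = 2πrL = 2π×1.47×10⁻³×0.0811 = 7.49063×10⁻⁴ m².
Net radiated power P_net = εσA(T⁴ − T₀⁴) = 0.624×5.670×10⁻⁸×7.49063×10⁻⁴×(1006⁴ − 262.20⁴).
T⁴ − T₀⁴ = 1.02422×10¹² − 4.72640×10⁹ = 1.01949×10¹² K⁴, so P_net = 27.0 W.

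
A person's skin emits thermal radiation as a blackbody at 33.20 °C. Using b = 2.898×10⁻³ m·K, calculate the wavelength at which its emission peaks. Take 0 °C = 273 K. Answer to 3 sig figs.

T = 33.20 °C + 273 = 306.20 K.
Wien's displacement law: λ_max = b/T = (2.898×10⁻³ m·K)/(306.20 K) = 9.464×10⁻⁶ m.
That is 9.46 μm, in the infrared range.

λ_max ≈ 9.46 μm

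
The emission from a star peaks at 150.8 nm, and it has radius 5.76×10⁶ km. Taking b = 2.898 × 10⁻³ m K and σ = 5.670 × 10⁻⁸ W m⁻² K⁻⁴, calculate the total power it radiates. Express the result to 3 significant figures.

P ≈ 3.22×10³⁰ W

Wien's law: T = b/λ_max = 2.898×10⁻³/1.508×10⁻⁷ = 19217.5 K.
Surface area A = 4πR² = 4π(5.76×10⁹ m)² = 4.16922×10²⁰ m².
Then P = σAT⁴ = 5.670×10⁻⁸×4.16922×10²⁰×(19217.5)⁴ = 3.22×10³⁰ W.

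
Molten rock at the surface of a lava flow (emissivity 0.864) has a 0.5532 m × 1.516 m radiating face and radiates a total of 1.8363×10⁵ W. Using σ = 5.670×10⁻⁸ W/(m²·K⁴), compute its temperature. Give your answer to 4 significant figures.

T ≈ 1454 K

Area A = 0.5532 × 1.516 = 0.838651 m².
P = εσAT⁴ ⇒ T = (P/(εσA))^(1/4) = (1.8363×10⁵/(0.864×5.670×10⁻⁸×0.838651))^(1/4) = 1454 K.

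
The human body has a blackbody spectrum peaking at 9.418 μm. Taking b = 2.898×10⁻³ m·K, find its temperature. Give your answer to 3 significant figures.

Wien's law gives T = b/λ_max = (2.898×10⁻³ m·K)/(9.418×10⁻⁶ m) = 308 K.

T ≈ 308 K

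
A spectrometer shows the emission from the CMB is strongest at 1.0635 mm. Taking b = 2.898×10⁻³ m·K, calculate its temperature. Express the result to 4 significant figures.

T ≈ 2.725 K

Wien's law gives T = b/λ_max = (2.898×10⁻³ m·K)/(1.0635×10⁻³ m) = 2.725 K.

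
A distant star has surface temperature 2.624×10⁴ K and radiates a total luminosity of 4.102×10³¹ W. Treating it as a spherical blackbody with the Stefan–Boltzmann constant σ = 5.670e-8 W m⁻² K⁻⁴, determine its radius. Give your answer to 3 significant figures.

R ≈ 1.10×10¹⁰ m

L = 4πR²σT⁴ ⇒ R = √(L/(4πσT⁴)).
σT⁴ = 2.68806×10¹⁰ W/m², so R = √(4.102×10³¹/(4π×2.68806×10¹⁰)) = 1.10×10¹⁰ m.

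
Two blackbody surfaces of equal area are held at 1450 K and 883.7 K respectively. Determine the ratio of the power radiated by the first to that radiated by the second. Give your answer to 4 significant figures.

With equal areas, P₁/P₂ = (T₁/T₂)⁴ = (1450/883.7)⁴ = 7.249.

P₁/P₂ ≈ 7.249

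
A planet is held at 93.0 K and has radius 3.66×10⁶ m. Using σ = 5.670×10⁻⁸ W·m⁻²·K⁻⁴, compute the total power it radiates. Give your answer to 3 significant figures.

P ≈ 7.14×10¹⁴ W

Surface area A = 4πR² = 4π(3.66×10⁶ m)² = 1.68334×10¹⁴ m².
P = σAT⁴ = 5.670×10⁻⁸ × 1.68334×10¹⁴ × (93.0)⁴ = 7.14×10¹⁴ W.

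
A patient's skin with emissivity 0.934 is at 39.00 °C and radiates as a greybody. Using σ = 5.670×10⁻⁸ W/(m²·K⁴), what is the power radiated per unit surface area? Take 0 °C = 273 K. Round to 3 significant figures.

I ≈ 502 W/m²

T = 39.00 °C + 273 = 312.00 K.
Stefan–Boltzmann: I = εσT⁴ = 0.934 × 5.670×10⁻⁸ × (312.00)⁴ = 502 W/m².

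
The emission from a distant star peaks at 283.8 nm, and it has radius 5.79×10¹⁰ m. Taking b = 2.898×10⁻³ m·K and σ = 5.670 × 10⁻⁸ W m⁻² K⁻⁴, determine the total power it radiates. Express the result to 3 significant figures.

P ≈ 2.60×10³¹ W

Wien's law: T = b/λ_max = 2.898×10⁻³/2.838×10⁻⁷ = 10211.4 K.
Surface area A = 4πR² = 4π(5.79×10¹⁰ m)² = 4.21276×10²² m².
Then P = σAT⁴ = 5.670×10⁻⁸×4.21276×10²²×(10211.4)⁴ = 2.60×10³¹ W.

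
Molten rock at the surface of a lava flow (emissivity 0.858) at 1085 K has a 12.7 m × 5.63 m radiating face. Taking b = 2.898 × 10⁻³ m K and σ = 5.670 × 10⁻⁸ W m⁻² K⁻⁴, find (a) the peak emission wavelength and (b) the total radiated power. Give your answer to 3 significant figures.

λ_max ≈ 2.67×10³ nm; P ≈ 4.82×10⁶ W

(a) λ_max = b/T = 2.898×10⁻³/1085 = 2.671×10⁻⁶ m = 2.67×10³ nm.
Area A = 12.7 × 5.63 = 71.501 m².
(b) P = εσAT⁴ = 0.858×5.670×10⁻⁸×71.501×(1085)⁴ = 4.82×10⁶ W.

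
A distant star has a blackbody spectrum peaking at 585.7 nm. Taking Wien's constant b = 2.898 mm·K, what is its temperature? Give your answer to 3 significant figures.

T ≈ 4.95×10³ K

Wien's law gives T = b/λ_max = (2.898×10⁻³ m·K)/(5.857×10⁻⁷ m) = 4.95×10³ K.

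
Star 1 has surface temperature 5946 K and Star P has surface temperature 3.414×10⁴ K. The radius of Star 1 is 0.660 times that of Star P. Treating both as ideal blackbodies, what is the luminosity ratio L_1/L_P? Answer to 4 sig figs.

L_1/L_P ≈ 4.008×10⁻⁴

L ∝ R²T⁴, so L_1/L_P = (R_1/R_P)²(T_1/T_P)⁴ = (0.660)² × (5946/3.414×10⁴)⁴ = 0.4356 × 9.20122×10⁻⁴ = 4.008×10⁻⁴.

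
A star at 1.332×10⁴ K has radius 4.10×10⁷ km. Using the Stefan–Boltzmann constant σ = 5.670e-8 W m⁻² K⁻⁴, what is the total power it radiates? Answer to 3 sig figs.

Surface area A = 4πR² = 4π(4.10×10¹⁰ m)² = 2.11241×10²² m².
P = σAT⁴ = 5.670×10⁻⁸ × 2.11241×10²² × (1.332×10⁴)⁴ = 3.77×10³¹ W.

P ≈ 3.77×10³¹ W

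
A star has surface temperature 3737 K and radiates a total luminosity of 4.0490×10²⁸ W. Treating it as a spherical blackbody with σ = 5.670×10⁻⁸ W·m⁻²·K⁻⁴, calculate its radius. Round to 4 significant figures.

L = 4πR²σT⁴ ⇒ R = √(L/(4πσT⁴)).
σT⁴ = 1.10580×10⁷ W/m², so R = √(4.0490×10²⁸/(4π×1.10580×10⁷)) = 1.707×10¹⁰ m.

R ≈ 1.707×10¹⁰ m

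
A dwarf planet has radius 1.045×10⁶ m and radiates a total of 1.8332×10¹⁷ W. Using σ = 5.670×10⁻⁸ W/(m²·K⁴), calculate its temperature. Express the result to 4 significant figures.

Surface area A = 4πR² = 4π(1.045×10⁶ m)² = 1.37228×10¹³ m².
P = σAT⁴ ⇒ T = (P/(σA))^(1/4) = (1.8332×10¹⁷/(5.670×10⁻⁸×1.37228×10¹³))^(1/4) = 696.7 K.

T ≈ 696.7 K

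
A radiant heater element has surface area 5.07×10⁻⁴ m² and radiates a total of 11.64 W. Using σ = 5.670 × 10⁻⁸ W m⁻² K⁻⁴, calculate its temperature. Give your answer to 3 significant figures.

T ≈ 798 K

Area A = 5.07×10⁻⁴ m².
P = σAT⁴ ⇒ T = (P/(σA))^(1/4) = (11.64/(5.670×10⁻⁸×5.07×10⁻⁴))^(1/4) = 798 K.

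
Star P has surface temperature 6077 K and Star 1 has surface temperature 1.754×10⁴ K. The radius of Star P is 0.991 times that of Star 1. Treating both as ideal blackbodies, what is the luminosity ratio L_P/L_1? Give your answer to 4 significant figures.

L_P/L_1 ≈ 0.01415

L ∝ R²T⁴, so L_P/L_1 = (R_P/R_1)²(T_P/T_1)⁴ = (0.991)² × (6077/1.754×10⁴)⁴ = 0.982081 × 0.0144092 = 0.01415.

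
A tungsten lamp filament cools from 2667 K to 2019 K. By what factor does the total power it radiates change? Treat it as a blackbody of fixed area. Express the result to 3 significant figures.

P₂/P₁ ≈ 0.328

P ∝ T⁴, so P₂/P₁ = (T₂/T₁)⁴ = (2019/2667)⁴ = (0.757030)⁴ = 0.328.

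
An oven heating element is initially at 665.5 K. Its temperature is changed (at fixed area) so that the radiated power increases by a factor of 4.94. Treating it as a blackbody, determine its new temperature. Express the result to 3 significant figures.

T₂ ≈ 992 K

P ∝ T⁴, so T₂/T₁ = (P₂/P₁)^(1/4) = (4.94)^(1/4) = 1.49084.
T₂ = 665.5 × 1.49084 = 992 K.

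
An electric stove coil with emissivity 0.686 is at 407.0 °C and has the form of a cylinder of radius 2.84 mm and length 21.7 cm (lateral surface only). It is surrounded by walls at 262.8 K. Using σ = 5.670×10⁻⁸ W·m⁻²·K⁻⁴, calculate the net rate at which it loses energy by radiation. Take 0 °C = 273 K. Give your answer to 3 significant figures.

Net loss ≈ 31.5 W

T = 407.0 °C + 273 = 680.0 K.
Lateral area A = 2πrL = 2π×2.84×10⁻³×0.217 = 3.87220×10⁻³ m².
Net radiated power P_net = εσA(T⁴ − T₀⁴) = 0.686×5.670×10⁻⁸×3.87220×10⁻³×(680.0⁴ − 262.8⁴).
T⁴ − T₀⁴ = 2.13814×10¹¹ − 4.76981×10⁹ = 2.09044×10¹¹ K⁴, so P_net = 31.5 W.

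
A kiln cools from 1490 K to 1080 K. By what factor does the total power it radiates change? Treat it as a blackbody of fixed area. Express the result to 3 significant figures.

P₂/P₁ ≈ 0.276

P ∝ T⁴, so P₂/P₁ = (T₂/T₁)⁴ = (1080/1490)⁴ = (0.724832)⁴ = 0.276.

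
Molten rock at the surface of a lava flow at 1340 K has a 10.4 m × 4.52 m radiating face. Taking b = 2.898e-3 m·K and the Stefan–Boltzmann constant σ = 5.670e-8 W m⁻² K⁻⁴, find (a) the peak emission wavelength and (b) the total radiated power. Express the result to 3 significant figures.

λ_max ≈ 2.16 μm; P ≈ 8.59×10⁶ W

(a) λ_max = b/T = 2.898×10⁻³/1340 = 2.163×10⁻⁶ m = 2.16 μm.
Area A = 10.4 × 4.52 = 47.008 m².
(b) P = σAT⁴ = 5.670×10⁻⁸×47.008×(1340)⁴ = 8.59×10⁶ W.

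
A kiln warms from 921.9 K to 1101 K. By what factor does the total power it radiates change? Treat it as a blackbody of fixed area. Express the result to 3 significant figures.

P₂/P₁ ≈ 2.03

P ∝ T⁴, so P₂/P₁ = (T₂/T₁)⁴ = (1101/921.9)⁴ = (1.19427)⁴ = 2.03.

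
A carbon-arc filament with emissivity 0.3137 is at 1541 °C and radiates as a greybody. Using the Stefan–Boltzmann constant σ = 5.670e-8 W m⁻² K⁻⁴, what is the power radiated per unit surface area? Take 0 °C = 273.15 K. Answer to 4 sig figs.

I ≈ 1.927×10⁵ W/m²

T = 1541 °C + 273.15 = 1814.15 K.
Stefan–Boltzmann: I = εσT⁴ = 0.3137 × 5.670×10⁻⁸ × (1814.15)⁴ = 1.927×10⁵ W/m².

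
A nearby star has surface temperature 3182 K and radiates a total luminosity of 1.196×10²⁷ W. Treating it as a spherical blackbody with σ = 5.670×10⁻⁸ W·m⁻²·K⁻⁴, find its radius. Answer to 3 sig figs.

R ≈ 4.05×10⁹ m

L = 4πR²σT⁴ ⇒ R = √(L/(4πσT⁴)).
σT⁴ = 5.81278×10⁶ W/m², so R = √(1.196×10²⁷/(4π×5.81278×10⁶)) = 4.05×10⁹ m.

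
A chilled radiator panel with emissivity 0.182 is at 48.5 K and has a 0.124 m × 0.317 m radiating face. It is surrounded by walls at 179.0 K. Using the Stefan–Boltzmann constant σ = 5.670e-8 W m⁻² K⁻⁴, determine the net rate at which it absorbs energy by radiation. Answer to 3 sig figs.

Net gain ≈ 0.414 W

Area A = 0.124 × 0.317 = 0.039308 m².
Net radiated power P_net = εσA(T⁴ − T₀⁴) = 0.182×5.670×10⁻⁸×0.039308×(48.5⁴ − 179.0⁴).
T⁴ − T₀⁴ = 5.53308×10⁶ − 1.02663×10⁹ = -1.02110×10⁹ K⁴, so P_net = -0.414 W — negative, meaning a net gain of 0.414 W.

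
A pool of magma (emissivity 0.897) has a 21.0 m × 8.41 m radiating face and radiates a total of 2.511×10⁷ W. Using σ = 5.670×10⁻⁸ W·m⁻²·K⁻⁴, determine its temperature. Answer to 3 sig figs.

T ≈ 1.29×10³ K

Area A = 21.0 × 8.41 = 176.61 m².
P = εσAT⁴ ⇒ T = (P/(εσA))^(1/4) = (2.511×10⁷/(0.897×5.670×10⁻⁸×176.61))^(1/4) = 1.29×10³ K.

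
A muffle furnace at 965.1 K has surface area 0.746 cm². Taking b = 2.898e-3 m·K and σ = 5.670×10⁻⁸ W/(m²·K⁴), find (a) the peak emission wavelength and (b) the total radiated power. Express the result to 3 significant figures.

λ_max ≈ 3.00 μm; P ≈ 3.67 W

(a) λ_max = b/T = 2.898×10⁻³/965.1 = 3.003×10⁻⁶ m = 3.00 μm.
Area A = 0.746 cm² = 7.46×10⁻⁵ m².
(b) P = σAT⁴ = 5.670×10⁻⁸×7.46×10⁻⁵×(965.1)⁴ = 3.67 W.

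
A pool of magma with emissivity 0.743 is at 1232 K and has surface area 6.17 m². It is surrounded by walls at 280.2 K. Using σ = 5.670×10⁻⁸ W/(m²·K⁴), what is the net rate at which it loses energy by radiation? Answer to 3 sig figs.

Net loss ≈ 5.97×10⁵ W

Area A = 6.17 m².
Net radiated power P_net = εσA(T⁴ − T₀⁴) = 0.743×5.670×10⁻⁸×6.17×(1232⁴ − 280.2⁴).
T⁴ − T₀⁴ = 2.30379×10¹² − 6.16414×10⁹ = 2.29763×10¹² K⁴, so P_net = 5.97×10⁵ W.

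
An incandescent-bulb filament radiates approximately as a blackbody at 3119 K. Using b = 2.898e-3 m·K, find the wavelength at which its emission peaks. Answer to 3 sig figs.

λ_max ≈ 929 nm

Wien's displacement law: λ_max = b/T = (2.898×10⁻³ m·K)/(3119 K) = 9.291×10⁻⁷ m.
That is 929 nm, in the infrared range.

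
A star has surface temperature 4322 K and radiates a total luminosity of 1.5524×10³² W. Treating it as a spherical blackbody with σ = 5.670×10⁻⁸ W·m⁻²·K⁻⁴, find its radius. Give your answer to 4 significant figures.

R ≈ 7.902×10¹¹ m

L = 4πR²σT⁴ ⇒ R = √(L/(4πσT⁴)).
σT⁴ = 1.97844×10⁷ W/m², so R = √(1.5524×10³²/(4π×1.97844×10⁷)) = 7.902×10¹¹ m.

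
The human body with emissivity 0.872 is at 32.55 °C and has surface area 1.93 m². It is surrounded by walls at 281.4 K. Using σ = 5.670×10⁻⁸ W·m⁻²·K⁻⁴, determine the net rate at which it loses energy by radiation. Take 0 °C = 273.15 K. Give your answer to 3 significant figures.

T = 32.55 °C + 273.15 = 305.70 K.
Area A = 1.93 m².
Net radiated power P_net = εσA(T⁴ − T₀⁴) = 0.872×5.670×10⁻⁸×1.93×(305.70⁴ − 281.4⁴).
T⁴ − T₀⁴ = 8.73337×10⁹ − 6.27042×10⁹ = 2.46295×10⁹ K⁴, so P_net = 235 W.

Net loss ≈ 235 W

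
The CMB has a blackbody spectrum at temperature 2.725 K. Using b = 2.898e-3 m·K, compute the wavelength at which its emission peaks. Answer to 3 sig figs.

λ_max ≈ 1.06×10⁻³ m

Wien's displacement law: λ_max = b/T = (2.898×10⁻³ m·K)/(2.725 K) = 1.063×10⁻³ m.
That is 1.06×10⁻³ m, in the microwave range.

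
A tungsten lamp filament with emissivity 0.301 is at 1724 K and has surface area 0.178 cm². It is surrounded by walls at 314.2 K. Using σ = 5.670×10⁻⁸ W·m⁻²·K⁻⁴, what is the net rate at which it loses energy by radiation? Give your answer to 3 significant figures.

Net loss ≈ 2.68 W

Area A = 0.178 cm² = 1.78×10⁻⁵ m².
Net radiated power P_net = εσA(T⁴ − T₀⁴) = 0.301×5.670×10⁻⁸×1.78×10⁻⁵×(1724⁴ − 314.2⁴).
T⁴ − T₀⁴ = 8.83383×10¹² − 9.74596×10⁹ = 8.82408×10¹² K⁴, so P_net = 2.68 W.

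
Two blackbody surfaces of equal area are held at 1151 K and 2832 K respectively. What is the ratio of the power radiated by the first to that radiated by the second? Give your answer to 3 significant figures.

P₁/P₂ ≈ 0.0273

With equal areas, P₁/P₂ = (T₁/T₂)⁴ = (1151/2832)⁴ = 0.0273.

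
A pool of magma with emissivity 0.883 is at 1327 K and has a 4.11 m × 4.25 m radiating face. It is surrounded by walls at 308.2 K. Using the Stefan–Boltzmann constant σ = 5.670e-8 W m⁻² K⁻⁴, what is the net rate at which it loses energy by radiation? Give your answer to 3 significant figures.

Area A = 4.11 × 4.25 = 17.4675 m².
Net radiated power P_net = εσA(T⁴ − T₀⁴) = 0.883×5.670×10⁻⁸×17.4675×(1327⁴ − 308.2⁴).
T⁴ − T₀⁴ = 3.10087×10¹² − 9.02258×10⁹ = 3.09185×10¹² K⁴, so P_net = 2.70×10⁶ W.

Net loss ≈ 2.70×10⁶ W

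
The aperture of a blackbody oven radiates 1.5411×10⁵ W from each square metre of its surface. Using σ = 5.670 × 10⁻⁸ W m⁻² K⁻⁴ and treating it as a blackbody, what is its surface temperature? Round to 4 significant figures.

T ≈ 1284 K

I = σT⁴, so T = (I/σ)^(1/4) = (1.5411×10⁵/(5.670×10⁻⁸))^(1/4) = 1284 K.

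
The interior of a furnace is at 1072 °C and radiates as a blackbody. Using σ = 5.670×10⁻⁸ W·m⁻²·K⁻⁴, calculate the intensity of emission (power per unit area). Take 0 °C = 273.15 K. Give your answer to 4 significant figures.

I ≈ 1.856×10⁵ W/m²

T = 1072 °C + 273.15 = 1345.15 K.
Stefan–Boltzmann: I = σT⁴ = 5.670×10⁻⁸ × (1345.15)⁴ = 1.856×10⁵ W/m².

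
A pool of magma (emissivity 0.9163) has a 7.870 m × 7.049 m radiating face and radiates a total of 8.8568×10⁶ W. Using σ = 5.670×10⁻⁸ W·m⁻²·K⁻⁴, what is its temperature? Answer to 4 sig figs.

T ≈ 1324 K

Area A = 7.870 × 7.049 = 55.4756 m².
P = εσAT⁴ ⇒ T = (P/(εσA))^(1/4) = (8.8568×10⁶/(0.9163×5.670×10⁻⁸×55.4756))^(1/4) = 1324 K.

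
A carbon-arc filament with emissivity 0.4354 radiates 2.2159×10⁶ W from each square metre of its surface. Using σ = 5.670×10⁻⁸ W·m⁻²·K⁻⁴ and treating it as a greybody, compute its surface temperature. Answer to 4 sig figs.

I = εσT⁴, so T = (I/εσ)^(1/4) = (2.2159×10⁶/(0.4354×5.670×10⁻⁸))^(1/4) = 3078 K.

T ≈ 3078 K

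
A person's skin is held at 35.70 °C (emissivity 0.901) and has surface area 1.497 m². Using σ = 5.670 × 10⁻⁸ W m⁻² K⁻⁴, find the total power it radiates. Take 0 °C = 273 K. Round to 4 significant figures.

P ≈ 694.5 W

T = 35.70 °C + 273 = 308.70 K.
Area A = 1.497 m².
P = εσAT⁴ = 0.901 × 5.670×10⁻⁸ × 1.497 × (308.70)⁴ = 694.5 W.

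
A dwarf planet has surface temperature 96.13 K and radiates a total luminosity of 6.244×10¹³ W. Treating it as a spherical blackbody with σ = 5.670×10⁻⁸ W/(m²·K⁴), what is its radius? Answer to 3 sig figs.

R ≈ 1.01×10⁶ m

L = 4πR²σT⁴ ⇒ R = √(L/(4πσT⁴)).
σT⁴ = 4.84193 W/m², so R = √(6.244×10¹³/(4π×4.84193)) = 1.01×10⁶ m.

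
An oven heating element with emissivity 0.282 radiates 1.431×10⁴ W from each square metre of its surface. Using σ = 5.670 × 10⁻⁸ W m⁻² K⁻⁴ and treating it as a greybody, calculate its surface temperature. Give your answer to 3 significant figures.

T ≈ 973 K

I = εσT⁴, so T = (I/εσ)^(1/4) = (1.431×10⁴/(0.282×5.670×10⁻⁸))^(1/4) = 973 K.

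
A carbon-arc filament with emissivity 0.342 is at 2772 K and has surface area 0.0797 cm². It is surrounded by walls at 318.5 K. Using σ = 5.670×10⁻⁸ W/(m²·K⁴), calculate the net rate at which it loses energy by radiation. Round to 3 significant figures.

Area A = 0.0797 cm² = 7.97×10⁻⁶ m².
Net radiated power P_net = εσA(T⁴ − T₀⁴) = 0.342×5.670×10⁻⁸×7.97×10⁻⁶×(2772⁴ − 318.5⁴).
T⁴ − T₀⁴ = 5.90436×10¹³ − 1.02905×10¹⁰ = 5.90333×10¹³ K⁴, so P_net = 9.12 W.

Net loss ≈ 9.12 W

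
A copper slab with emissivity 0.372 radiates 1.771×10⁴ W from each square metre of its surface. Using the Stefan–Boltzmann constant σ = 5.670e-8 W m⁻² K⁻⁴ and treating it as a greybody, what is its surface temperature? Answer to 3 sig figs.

T ≈ 957 K

I = εσT⁴, so T = (I/εσ)^(1/4) = (1.771×10⁴/(0.372×5.670×10⁻⁸))^(1/4) = 957 K.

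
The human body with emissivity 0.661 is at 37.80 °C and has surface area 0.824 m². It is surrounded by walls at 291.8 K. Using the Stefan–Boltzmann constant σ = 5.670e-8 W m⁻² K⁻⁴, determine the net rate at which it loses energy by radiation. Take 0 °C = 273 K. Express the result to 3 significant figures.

T = 37.80 °C + 273 = 310.80 K.
Area A = 0.824 m².
Net radiated power P_net = εσA(T⁴ − T₀⁴) = 0.661×5.670×10⁻⁸×0.824×(310.80⁴ − 291.8⁴).
T⁴ − T₀⁴ = 9.33091×10⁹ − 7.25005×10⁹ = 2.08086×10⁹ K⁴, so P_net = 64.3 W.

Net loss ≈ 64.3 W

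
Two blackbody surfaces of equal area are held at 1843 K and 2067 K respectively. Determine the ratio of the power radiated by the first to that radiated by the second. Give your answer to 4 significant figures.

With equal areas, P₁/P₂ = (T₁/T₂)⁴ = (1843/2067)⁴ = 0.6320.

P₁/P₂ ≈ 0.6320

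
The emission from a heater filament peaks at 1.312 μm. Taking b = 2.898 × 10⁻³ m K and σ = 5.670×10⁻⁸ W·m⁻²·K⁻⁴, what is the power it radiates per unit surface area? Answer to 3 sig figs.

Wien's law: T = b/λ_max = 2.898×10⁻³/1.312×10⁻⁶ = 2208.84 K.
Then I = σT⁴ = 5.670×10⁻⁸×(2208.84)⁴ = 1.35×10⁶ W/m².

I ≈ 1.35×10⁶ W/m²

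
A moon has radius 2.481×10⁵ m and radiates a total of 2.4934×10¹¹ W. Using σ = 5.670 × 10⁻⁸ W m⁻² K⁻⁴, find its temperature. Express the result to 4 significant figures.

T ≈ 48.83 K

Surface area A = 4πR² = 4π(2.481×10⁵ m)² = 7.73505×10¹¹ m².
P = σAT⁴ ⇒ T = (P/(σA))^(1/4) = (2.4934×10¹¹/(5.670×10⁻⁸×7.73505×10¹¹))^(1/4) = 48.83 K.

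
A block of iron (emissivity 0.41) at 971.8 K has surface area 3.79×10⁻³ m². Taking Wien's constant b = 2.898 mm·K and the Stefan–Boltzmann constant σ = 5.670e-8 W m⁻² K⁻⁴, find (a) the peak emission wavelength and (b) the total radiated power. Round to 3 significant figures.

(a) λ_max = b/T = 2.898×10⁻³/971.8 = 2.982×10⁻⁶ m = 2.98×10³ nm.
Area A = 3.79×10⁻³ m².
(b) P = εσAT⁴ = 0.41×5.670×10⁻⁸×3.79×10⁻³×(971.8)⁴ = 78.6 W.

λ_max ≈ 2.98×10³ nm; P ≈ 78.6 W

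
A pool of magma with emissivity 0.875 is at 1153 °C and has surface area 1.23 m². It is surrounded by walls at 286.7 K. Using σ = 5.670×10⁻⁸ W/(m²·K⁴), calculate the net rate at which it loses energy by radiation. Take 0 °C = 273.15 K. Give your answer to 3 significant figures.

Net loss ≈ 2.52×10⁵ W

T = 1153 °C + 273.15 = 1426.15 K.
Area A = 1.23 m².
Net radiated power P_net = εσA(T⁴ − T₀⁴) = 0.875×5.670×10⁻⁸×1.23×(1426.15⁴ − 286.7⁴).
T⁴ − T₀⁴ = 4.13676×10¹² − 6.75633×10⁹ = 4.13000×10¹² K⁴, so P_net = 2.52×10⁵ W.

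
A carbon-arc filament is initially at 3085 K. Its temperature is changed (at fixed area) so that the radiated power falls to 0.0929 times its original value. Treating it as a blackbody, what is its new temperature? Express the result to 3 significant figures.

P ∝ T⁴, so T₂/T₁ = (P₂/P₁)^(1/4) = (0.0929)^(1/4) = 0.552082.
T₂ = 3085 × 0.552082 = 1.70×10³ K.

T₂ ≈ 1.70×10³ K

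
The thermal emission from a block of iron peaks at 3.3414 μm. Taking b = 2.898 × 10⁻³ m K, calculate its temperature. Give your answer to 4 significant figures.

Wien's law gives T = b/λ_max = (2.898×10⁻³ m·K)/(3.3414×10⁻⁶ m) = 867.3 K.

T ≈ 867.3 K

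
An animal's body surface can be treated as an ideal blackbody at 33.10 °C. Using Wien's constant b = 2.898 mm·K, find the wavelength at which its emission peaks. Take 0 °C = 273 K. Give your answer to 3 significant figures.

λ_max ≈ 9.47 μm

T = 33.10 °C + 273 = 306.10 K.
Wien's displacement law: λ_max = b/T = (2.898×10⁻³ m·K)/(306.10 K) = 9.467×10⁻⁶ m.
That is 9.47 μm, in the infrared range.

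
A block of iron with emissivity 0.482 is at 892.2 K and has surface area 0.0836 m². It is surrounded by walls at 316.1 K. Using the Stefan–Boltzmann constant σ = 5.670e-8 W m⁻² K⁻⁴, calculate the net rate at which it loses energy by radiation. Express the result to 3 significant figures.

Area A = 0.0836 m².
Net radiated power P_net = εσA(T⁴ − T₀⁴) = 0.482×5.670×10⁻⁸×0.0836×(892.2⁴ − 316.1⁴).
T⁴ − T₀⁴ = 6.33649×10¹¹ − 9.98385×10⁹ = 6.23665×10¹¹ K⁴, so P_net = 1.42×10³ W.

Net loss ≈ 1.42×10³ W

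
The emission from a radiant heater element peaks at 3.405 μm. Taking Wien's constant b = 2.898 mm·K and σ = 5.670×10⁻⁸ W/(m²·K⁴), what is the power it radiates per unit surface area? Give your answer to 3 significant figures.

I ≈ 2.98×10⁴ W/m²

Wien's law: T = b/λ_max = 2.898×10⁻³/3.405×10⁻⁶ = 851.101 K.
Then I = σT⁴ = 5.670×10⁻⁸×(851.101)⁴ = 2.98×10⁴ W/m².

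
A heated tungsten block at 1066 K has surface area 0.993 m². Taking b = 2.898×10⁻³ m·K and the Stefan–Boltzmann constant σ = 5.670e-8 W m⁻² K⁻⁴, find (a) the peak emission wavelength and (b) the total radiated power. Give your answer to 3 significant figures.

(a) λ_max = b/T = 2.898×10⁻³/1066 = 2.719×10⁻⁶ m = 2.72×10³ nm.
Area A = 0.993 m².
(b) P = σAT⁴ = 5.670×10⁻⁸×0.993×(1066)⁴ = 7.27×10⁴ W.

λ_max ≈ 2.72×10³ nm; P ≈ 7.27×10⁴ W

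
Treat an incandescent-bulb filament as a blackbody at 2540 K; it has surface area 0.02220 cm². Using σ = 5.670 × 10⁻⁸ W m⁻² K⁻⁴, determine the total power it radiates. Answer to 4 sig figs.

P ≈ 5.239 W

Area A = 0.02220 cm² = 2.220×10⁻⁶ m².
P = σAT⁴ = 5.670×10⁻⁸ × 2.220×10⁻⁶ × (2540)⁴ = 5.239 W.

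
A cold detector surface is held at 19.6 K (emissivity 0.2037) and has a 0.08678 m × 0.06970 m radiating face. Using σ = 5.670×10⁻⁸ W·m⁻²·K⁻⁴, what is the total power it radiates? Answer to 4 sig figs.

Area A = 0.08678 × 0.06970 = 6.04857×10⁻³ m².
P = εσAT⁴ = 0.2037 × 5.670×10⁻⁸ × 6.04857×10⁻³ × (19.6)⁴ = 1.031×10⁻⁵ W.

P ≈ 1.031×10⁻⁵ W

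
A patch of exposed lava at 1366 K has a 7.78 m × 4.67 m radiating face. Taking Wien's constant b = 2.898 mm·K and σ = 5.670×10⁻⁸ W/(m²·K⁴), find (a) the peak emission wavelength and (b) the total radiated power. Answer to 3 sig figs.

(a) λ_max = b/T = 2.898×10⁻³/1366 = 2.122×10⁻⁶ m = 2.12 μm.
Area A = 7.78 × 4.67 = 36.3326 m².
(b) P = σAT⁴ = 5.670×10⁻⁸×36.3326×(1366)⁴ = 7.17×10⁶ W.

λ_max ≈ 2.12 μm; P ≈ 7.17×10⁶ W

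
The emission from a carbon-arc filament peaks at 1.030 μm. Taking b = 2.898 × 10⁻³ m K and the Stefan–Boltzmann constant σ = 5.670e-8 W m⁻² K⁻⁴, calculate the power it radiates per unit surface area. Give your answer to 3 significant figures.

I ≈ 3.55×10⁶ W/m²

Wien's law: T = b/λ_max = 2.898×10⁻³/1.030×10⁻⁶ = 2813.59 K.
Then I = σT⁴ = 5.670×10⁻⁸×(2813.59)⁴ = 3.55×10⁶ W/m².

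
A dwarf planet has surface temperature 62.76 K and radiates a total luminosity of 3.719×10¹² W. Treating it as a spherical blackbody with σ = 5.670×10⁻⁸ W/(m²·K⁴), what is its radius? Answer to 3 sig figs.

L = 4πR²σT⁴ ⇒ R = √(L/(4πσT⁴)).
σT⁴ = 0.879660 W/m², so R = √(3.719×10¹²/(4π×0.879660)) = 5.80×10⁵ m.

R ≈ 5.80×10⁵ m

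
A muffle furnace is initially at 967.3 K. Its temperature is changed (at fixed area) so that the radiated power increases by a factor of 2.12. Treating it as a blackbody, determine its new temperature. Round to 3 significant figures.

P ∝ T⁴, so T₂/T₁ = (P₂/P₁)^(1/4) = (2.12)^(1/4) = 1.20666.
T₂ = 967.3 × 1.20666 = 1.17×10³ K.

T₂ ≈ 1.17×10³ K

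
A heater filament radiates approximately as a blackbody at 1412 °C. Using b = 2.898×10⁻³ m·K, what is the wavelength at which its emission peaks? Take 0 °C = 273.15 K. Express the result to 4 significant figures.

T = 1412 °C + 273.15 = 1685.15 K.
Wien's displacement law: λ_max = b/T = (2.898×10⁻³ m·K)/(1685.15 K) = 1.7197×10⁻⁶ m.
That is 1720 nm, in the infrared range.

λ_max ≈ 1720 nm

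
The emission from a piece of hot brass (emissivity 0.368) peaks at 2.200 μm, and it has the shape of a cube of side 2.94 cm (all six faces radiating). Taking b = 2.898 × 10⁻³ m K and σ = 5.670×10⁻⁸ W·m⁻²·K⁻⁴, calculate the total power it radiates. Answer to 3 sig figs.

Wien's law: T = b/λ_max = 2.898×10⁻³/2.200×10⁻⁶ = 1317.27 K.
Area A = 6s² = 6×(0.0294 m)² = 5.18616×10⁻³ m².
Then P = εσAT⁴ = 0.368×5.670×10⁻⁸×5.18616×10⁻³×(1317.27)⁴ = 326 W.

P ≈ 326 W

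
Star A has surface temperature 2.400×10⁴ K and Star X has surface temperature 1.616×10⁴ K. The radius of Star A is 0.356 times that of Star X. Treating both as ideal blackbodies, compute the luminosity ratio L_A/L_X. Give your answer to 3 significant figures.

L_A/L_X ≈ 0.617

L ∝ R²T⁴, so L_A/L_X = (R_A/R_X)²(T_A/T_X)⁴ = (0.356)² × (2.400×10⁴/1.616×10⁴)⁴ = 0.126736 × 4.86496 = 0.617.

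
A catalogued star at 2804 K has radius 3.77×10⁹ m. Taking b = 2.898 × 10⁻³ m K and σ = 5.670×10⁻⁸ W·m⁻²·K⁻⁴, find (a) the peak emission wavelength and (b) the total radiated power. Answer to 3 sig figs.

λ_max ≈ 1.03 μm; P ≈ 6.26×10²⁶ W

(a) λ_max = b/T = 2.898×10⁻³/2804 = 1.034×10⁻⁶ m = 1.03 μm.
Surface area A = 4πR² = 4π(3.77×10⁹ m)² = 1.78605×10²⁰ m².
(b) P = σAT⁴ = 5.670×10⁻⁸×1.78605×10²⁰×(2804)⁴ = 6.26×10²⁶ W.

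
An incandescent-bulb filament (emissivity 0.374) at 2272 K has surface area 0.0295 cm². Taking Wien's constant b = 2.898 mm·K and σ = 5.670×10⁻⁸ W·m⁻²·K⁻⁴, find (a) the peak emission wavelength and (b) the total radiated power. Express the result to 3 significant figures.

λ_max ≈ 1.28 μm; P ≈ 1.67 W

(a) λ_max = b/T = 2.898×10⁻³/2272 = 1.276×10⁻⁶ m = 1.28 μm.
Area A = 0.0295 cm² = 2.95×10⁻⁶ m².
(b) P = εσAT⁴ = 0.374×5.670×10⁻⁸×2.95×10⁻⁶×(2272)⁴ = 1.67 W.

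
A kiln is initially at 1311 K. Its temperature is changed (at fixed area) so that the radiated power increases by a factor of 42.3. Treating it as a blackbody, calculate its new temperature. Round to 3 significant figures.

T₂ ≈ 3.34×10³ K

P ∝ T⁴, so T₂/T₁ = (P₂/P₁)^(1/4) = (42.3)^(1/4) = 2.55026.
T₂ = 1311 × 2.55026 = 3.34×10³ K.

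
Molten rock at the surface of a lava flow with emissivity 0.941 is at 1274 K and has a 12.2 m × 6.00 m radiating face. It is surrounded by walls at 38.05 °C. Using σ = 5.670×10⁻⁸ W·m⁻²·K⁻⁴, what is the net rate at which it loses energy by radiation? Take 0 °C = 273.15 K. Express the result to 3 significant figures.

Net loss ≈ 1.03×10⁷ W

Surroundings: T = 38.05 °C + 273.15 = 311.20 K.
Area A = 12.2 × 6.00 = 73.2 m².
Net radiated power P_net = εσA(T⁴ − T₀⁴) = 0.941×5.670×10⁻⁸×73.2×(1274⁴ − 311.20⁴).
T⁴ − T₀⁴ = 2.63438×10¹² − 9.37904×10⁹ = 2.62500×10¹² K⁴, so P_net = 1.03×10⁷ W.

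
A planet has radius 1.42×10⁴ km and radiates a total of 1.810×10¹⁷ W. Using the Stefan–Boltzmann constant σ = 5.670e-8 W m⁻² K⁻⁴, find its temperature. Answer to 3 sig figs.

Surface area A = 4πR² = 4π(1.42×10⁷ m)² = 2.53388×10¹⁵ m².
P = σAT⁴ ⇒ T = (P/(σA))^(1/4) = (1.810×10¹⁷/(5.670×10⁻⁸×2.53388×10¹⁵))^(1/4) = 188 K.

T ≈ 188 K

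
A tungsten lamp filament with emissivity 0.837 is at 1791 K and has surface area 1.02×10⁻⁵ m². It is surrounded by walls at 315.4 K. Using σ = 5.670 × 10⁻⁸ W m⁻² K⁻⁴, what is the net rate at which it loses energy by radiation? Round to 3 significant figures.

Area A = 1.02×10⁻⁵ m².
Net radiated power P_net = εσA(T⁴ − T₀⁴) = 0.837×5.670×10⁻⁸×1.02×10⁻⁵×(1791⁴ − 315.4⁴).
T⁴ − T₀⁴ = 1.02892×10¹³ − 9.89571×10⁹ = 1.02793×10¹³ K⁴, so P_net = 4.98 W.

Net loss ≈ 4.98 W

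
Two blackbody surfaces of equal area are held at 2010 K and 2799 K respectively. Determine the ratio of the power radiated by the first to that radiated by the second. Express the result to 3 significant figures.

With equal areas, P₁/P₂ = (T₁/T₂)⁴ = (2010/2799)⁴ = 0.266.

P₁/P₂ ≈ 0.266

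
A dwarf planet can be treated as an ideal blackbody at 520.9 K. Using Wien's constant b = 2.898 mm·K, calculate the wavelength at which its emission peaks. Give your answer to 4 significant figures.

λ_max ≈ 5.563 μm

Wien's displacement law: λ_max = b/T = (2.898×10⁻³ m·K)/(520.9 K) = 5.5634×10⁻⁶ m.
That is 5.563 μm, in the infrared range.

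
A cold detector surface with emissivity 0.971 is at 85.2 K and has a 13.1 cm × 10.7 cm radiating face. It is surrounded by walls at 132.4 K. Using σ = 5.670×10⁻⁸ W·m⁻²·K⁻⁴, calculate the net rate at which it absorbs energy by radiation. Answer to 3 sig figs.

Net gain ≈ 0.196 W

Area A = 0.131 × 0.107 = 0.014017 m².
Net radiated power P_net = εσA(T⁴ − T₀⁴) = 0.971×5.670×10⁻⁸×0.014017×(85.2⁴ − 132.4⁴).
T⁴ − T₀⁴ = 5.26937×10⁷ − 3.07292×10⁸ = -2.54598×10⁸ K⁴, so P_net = -0.196 W — negative, meaning a net gain of 0.196 W.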